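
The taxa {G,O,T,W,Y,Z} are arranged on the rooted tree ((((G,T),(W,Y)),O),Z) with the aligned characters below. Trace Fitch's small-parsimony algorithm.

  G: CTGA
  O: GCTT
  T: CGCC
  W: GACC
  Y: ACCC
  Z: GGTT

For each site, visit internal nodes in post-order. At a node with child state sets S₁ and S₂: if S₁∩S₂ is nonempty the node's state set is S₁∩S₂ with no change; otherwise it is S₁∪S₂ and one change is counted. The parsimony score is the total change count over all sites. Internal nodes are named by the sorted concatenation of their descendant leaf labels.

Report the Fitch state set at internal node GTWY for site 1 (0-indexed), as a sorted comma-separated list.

A,C,G,T

[col 0] GT: children G:{C}, T:{C} ∩→ {C}; cost 0
[col 0] WY: children W:{G}, Y:{A} ∪→ {A,G}; cost 1
[col 0] GTWY: children GT:{C}, WY:{A,G} ∪→ {A,C,G}; cost 1
[col 0] GOTWY: children GTWY:{A,C,G}, O:{G} ∩→ {G}; cost 0
[col 0] GOTWYZ: children GOTWY:{G}, Z:{G} ∩→ {G}; cost 0
[col 1] GT: children G:{T}, T:{G} ∪→ {G,T}; cost 1
[col 1] WY: children W:{A}, Y:{C} ∪→ {A,C}; cost 1
[col 1] GTWY: children GT:{G,T}, WY:{A,C} ∪→ {A,C,G,T}; cost 1
[col 1] GOTWY: children GTWY:{A,C,G,T}, O:{C} ∩→ {C}; cost 0
[col 1] GOTWYZ: children GOTWY:{C}, Z:{G} ∪→ {C,G}; cost 1
[col 2] GT: children G:{G}, T:{C} ∪→ {C,G}; cost 1
[col 2] WY: children W:{C}, Y:{C} ∩→ {C}; cost 0
[col 2] GTWY: children GT:{C,G}, WY:{C} ∩→ {C}; cost 0
[col 2] GOTWY: children GTWY:{C}, O:{T} ∪→ {C,T}; cost 1
[col 2] GOTWYZ: children GOTWY:{C,T}, Z:{T} ∩→ {T}; cost 0
[col 3] GT: children G:{A}, T:{C} ∪→ {A,C}; cost 1
[col 3] WY: children W:{C}, Y:{C} ∩→ {C}; cost 0
[col 3] GTWY: children GT:{A,C}, WY:{C} ∩→ {C}; cost 0
[col 3] GOTWY: children GTWY:{C}, O:{T} ∪→ {C,T}; cost 1
[col 3] GOTWYZ: children GOTWY:{C,T}, Z:{T} ∩→ {T}; cost 0
per-site changes: [2, 4, 2, 2]; total = 10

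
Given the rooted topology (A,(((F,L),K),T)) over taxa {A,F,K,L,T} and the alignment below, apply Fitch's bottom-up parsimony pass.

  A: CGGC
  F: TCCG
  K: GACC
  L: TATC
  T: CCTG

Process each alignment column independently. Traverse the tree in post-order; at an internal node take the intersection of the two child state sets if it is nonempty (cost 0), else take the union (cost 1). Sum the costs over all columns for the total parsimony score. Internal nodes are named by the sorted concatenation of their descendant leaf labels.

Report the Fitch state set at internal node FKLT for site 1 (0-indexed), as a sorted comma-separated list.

FL@0: {T} ∩ {T} = {T} (intersection, +0)
FKL@0: {T} ∪ {G} = {G,T} (union, +1)
FKLT@0: {G,T} ∪ {C} = {C,G,T} (union, +1)
AFKLT@0: {C} ∩ {C,G,T} = {C} (intersection, +0)
FL@1: {C} ∪ {A} = {A,C} (union, +1)
FKL@1: {A,C} ∩ {A} = {A} (intersection, +0)
FKLT@1: {A} ∪ {C} = {A,C} (union, +1)
AFKLT@1: {G} ∪ {A,C} = {A,C,G} (union, +1)
FL@2: {C} ∪ {T} = {C,T} (union, +1)
FKL@2: {C,T} ∩ {C} = {C} (intersection, +0)
FKLT@2: {C} ∪ {T} = {C,T} (union, +1)
AFKLT@2: {G} ∪ {C,T} = {C,G,T} (union, +1)
FL@3: {G} ∪ {C} = {C,G} (union, +1)
FKL@3: {C,G} ∩ {C} = {C} (intersection, +0)
FKLT@3: {C} ∪ {G} = {C,G} (union, +1)
AFKLT@3: {C} ∩ {C,G} = {C} (intersection, +0)
per-site changes: [2, 3, 3, 2]; total = 10

A,C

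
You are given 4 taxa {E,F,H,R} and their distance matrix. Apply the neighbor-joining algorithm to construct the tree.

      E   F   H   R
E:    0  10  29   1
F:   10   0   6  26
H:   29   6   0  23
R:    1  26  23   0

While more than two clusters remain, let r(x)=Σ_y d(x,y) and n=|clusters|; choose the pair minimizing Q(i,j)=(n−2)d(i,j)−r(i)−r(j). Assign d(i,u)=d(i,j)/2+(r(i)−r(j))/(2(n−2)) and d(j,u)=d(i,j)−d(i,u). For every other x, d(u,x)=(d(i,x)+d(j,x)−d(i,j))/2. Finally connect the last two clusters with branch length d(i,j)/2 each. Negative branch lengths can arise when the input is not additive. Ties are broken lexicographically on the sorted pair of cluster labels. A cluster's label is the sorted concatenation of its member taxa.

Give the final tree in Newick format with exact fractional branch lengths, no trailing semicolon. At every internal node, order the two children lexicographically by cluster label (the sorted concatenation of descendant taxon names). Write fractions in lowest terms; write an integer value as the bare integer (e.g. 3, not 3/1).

(((E:-2,R:3):37/2,F:-1):7/2,H:7/2)

step 1: merge (E,R) at d=1, Q=-88; branch lengths E→-2, R→3; new cluster ER
  updated: d(ER,F)=35/2, d(ER,H)=51/2
step 2: merge (ER,F) at d=35/2, Q=-49; branch lengths ER→37/2, F→-1; new cluster EFR
  updated: d(EFR,H)=7
step 3: merge (EFR,H) at d=7; branch lengths EFR→7/2, H→7/2; new cluster EFHR
final tree: (((E:-2,R:3):37/2,F:-1):7/2,H:7/2)
total length: 51/2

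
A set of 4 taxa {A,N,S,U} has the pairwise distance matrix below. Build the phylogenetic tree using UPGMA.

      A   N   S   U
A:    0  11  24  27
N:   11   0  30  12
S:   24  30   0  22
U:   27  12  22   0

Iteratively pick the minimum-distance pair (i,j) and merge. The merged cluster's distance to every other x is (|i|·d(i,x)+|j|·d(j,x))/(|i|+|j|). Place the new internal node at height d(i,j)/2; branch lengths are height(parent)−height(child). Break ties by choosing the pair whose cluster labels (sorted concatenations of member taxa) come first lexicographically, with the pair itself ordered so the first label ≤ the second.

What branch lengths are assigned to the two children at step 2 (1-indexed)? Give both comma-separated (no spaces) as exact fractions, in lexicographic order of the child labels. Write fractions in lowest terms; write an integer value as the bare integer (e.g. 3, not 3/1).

17/4,39/4

iteration 1: select A,N (d=11); attach at lengths (11/2, 11/2); label the merged cluster AN
  updated: d(AN,S)=27, d(AN,U)=39/2
iteration 2: select AN,U (d=39/2); attach at lengths (17/4, 39/4); label the merged cluster ANU
  updated: d(ANU,S)=76/3
iteration 3: select ANU,S (d=76/3); attach at lengths (35/12, 38/3); label the merged cluster ANSU
final tree: (((A:11/2,N:11/2):17/4,U:39/4):35/12,S:38/3)
total length: 487/12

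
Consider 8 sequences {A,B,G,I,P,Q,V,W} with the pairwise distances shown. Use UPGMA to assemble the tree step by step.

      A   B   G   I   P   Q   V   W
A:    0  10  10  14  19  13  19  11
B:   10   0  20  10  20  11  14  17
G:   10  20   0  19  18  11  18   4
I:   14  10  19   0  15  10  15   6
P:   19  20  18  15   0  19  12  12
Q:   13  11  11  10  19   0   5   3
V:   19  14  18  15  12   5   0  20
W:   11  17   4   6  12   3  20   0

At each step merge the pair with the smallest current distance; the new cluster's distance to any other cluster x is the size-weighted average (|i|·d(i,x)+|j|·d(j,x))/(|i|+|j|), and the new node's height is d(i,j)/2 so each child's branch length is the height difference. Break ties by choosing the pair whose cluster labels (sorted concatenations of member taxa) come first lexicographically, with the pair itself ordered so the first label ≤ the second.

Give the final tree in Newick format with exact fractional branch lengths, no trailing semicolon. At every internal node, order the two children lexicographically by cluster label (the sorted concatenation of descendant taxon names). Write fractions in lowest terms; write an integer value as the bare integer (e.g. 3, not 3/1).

iteration 1: select Q,W (d=3); attach at lengths (3/2, 3/2); label the merged cluster QW
  updated: d(A,QW)=12, d(B,QW)=14, d(G,QW)=15/2, d(I,QW)=8, d(P,QW)=31/2, d(QW,V)=25/2
iteration 2: select G,QW (d=15/2); attach at lengths (15/4, 9/4); label the merged cluster GQW
  updated: d(A,GQW)=34/3, d(B,GQW)=16, d(GQW,I)=35/3, d(GQW,P)=49/3, d(GQW,V)=43/3
iteration 3: select A,B (d=10); attach at lengths (5, 5); label the merged cluster AB
  updated: d(AB,GQW)=41/3, d(AB,I)=12, d(AB,P)=39/2, d(AB,V)=33/2
iteration 4: select GQW,I (d=35/3); attach at lengths (25/12, 35/6); label the merged cluster GIQW
  updated: d(AB,GIQW)=53/4, d(GIQW,P)=16, d(GIQW,V)=29/2
iteration 5: select P,V (d=12); attach at lengths (6, 6); label the merged cluster PV
  updated: d(AB,PV)=18, d(GIQW,PV)=61/4
iteration 6: select AB,GIQW (d=53/4); attach at lengths (13/8, 19/24); label the merged cluster ABGIQW
  updated: d(ABGIQW,PV)=97/6
iteration 7: select ABGIQW,PV (d=97/6); attach at lengths (35/24, 25/12); label the merged cluster ABGIPQVW
final tree: (((A:5,B:5):13/8,((G:15/4,(Q:3/2,W:3/2):9/4):25/12,I:35/6):19/24):35/24,(P:6,V:6):25/12)
total length: 359/8

(((A:5,B:5):13/8,((G:15/4,(Q:3/2,W:3/2):9/4):25/12,I:35/6):19/24):35/24,(P:6,V:6):25/12)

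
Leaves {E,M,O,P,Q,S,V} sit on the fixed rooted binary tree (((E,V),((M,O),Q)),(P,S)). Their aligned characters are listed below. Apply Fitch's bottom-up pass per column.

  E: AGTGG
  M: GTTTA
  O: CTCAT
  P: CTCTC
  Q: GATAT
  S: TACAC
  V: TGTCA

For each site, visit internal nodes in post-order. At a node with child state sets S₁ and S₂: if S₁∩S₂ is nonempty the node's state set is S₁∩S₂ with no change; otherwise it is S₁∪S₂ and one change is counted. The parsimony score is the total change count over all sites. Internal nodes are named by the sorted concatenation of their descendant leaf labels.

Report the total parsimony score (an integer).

[col 0] EV: children E:{A}, V:{T} ∪→ {A,T}; cost 1
[col 0] MO: children M:{G}, O:{C} ∪→ {C,G}; cost 1
[col 0] MOQ: children MO:{C,G}, Q:{G} ∩→ {G}; cost 0
[col 0] EMOQV: children EV:{A,T}, MOQ:{G} ∪→ {A,G,T}; cost 1
[col 0] PS: children P:{C}, S:{T} ∪→ {C,T}; cost 1
[col 0] EMOPQSV: children EMOQV:{A,G,T}, PS:{C,T} ∩→ {T}; cost 0
[col 1] EV: children E:{G}, V:{G} ∩→ {G}; cost 0
[col 1] MO: children M:{T}, O:{T} ∩→ {T}; cost 0
[col 1] MOQ: children MO:{T}, Q:{A} ∪→ {A,T}; cost 1
[col 1] EMOQV: children EV:{G}, MOQ:{A,T} ∪→ {A,G,T}; cost 1
[col 1] PS: children P:{T}, S:{A} ∪→ {A,T}; cost 1
[col 1] EMOPQSV: children EMOQV:{A,G,T}, PS:{A,T} ∩→ {A,T}; cost 0
[col 2] EV: children E:{T}, V:{T} ∩→ {T}; cost 0
[col 2] MO: children M:{T}, O:{C} ∪→ {C,T}; cost 1
[col 2] MOQ: children MO:{C,T}, Q:{T} ∩→ {T}; cost 0
[col 2] EMOQV: children EV:{T}, MOQ:{T} ∩→ {T}; cost 0
[col 2] PS: children P:{C}, S:{C} ∩→ {C}; cost 0
[col 2] EMOPQSV: children EMOQV:{T}, PS:{C} ∪→ {C,T}; cost 1
[col 3] EV: children E:{G}, V:{C} ∪→ {C,G}; cost 1
[col 3] MO: children M:{T}, O:{A} ∪→ {A,T}; cost 1
[col 3] MOQ: children MO:{A,T}, Q:{A} ∩→ {A}; cost 0
[col 3] EMOQV: children EV:{C,G}, MOQ:{A} ∪→ {A,C,G}; cost 1
[col 3] PS: children P:{T}, S:{A} ∪→ {A,T}; cost 1
[col 3] EMOPQSV: children EMOQV:{A,C,G}, PS:{A,T} ∩→ {A}; cost 0
[col 4] EV: children E:{G}, V:{A} ∪→ {A,G}; cost 1
[col 4] MO: children M:{A}, O:{T} ∪→ {A,T}; cost 1
[col 4] MOQ: children MO:{A,T}, Q:{T} ∩→ {T}; cost 0
[col 4] EMOQV: children EV:{A,G}, MOQ:{T} ∪→ {A,G,T}; cost 1
[col 4] PS: children P:{C}, S:{C} ∩→ {C}; cost 0
[col 4] EMOPQSV: children EMOQV:{A,G,T}, PS:{C} ∪→ {A,C,G,T}; cost 1
per-site changes: [4, 3, 2, 4, 4]; total = 17

17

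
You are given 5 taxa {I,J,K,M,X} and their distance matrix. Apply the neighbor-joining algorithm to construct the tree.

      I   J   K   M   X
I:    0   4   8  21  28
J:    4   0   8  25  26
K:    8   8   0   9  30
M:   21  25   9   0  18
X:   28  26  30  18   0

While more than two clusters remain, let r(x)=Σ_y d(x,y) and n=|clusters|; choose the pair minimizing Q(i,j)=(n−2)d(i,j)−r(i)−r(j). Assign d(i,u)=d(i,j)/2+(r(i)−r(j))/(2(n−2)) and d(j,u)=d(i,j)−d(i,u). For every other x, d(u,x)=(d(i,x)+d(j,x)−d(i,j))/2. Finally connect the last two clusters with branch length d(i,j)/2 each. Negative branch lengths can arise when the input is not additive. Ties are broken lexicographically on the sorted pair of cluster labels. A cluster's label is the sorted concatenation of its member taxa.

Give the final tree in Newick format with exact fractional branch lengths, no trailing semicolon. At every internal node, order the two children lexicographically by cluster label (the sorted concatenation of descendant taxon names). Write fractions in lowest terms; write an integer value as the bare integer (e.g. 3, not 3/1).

1. join M+X (d=18, Q=-121) ⇒ MX; edges |M|=25/6, |X|=83/6
  updated: d(I,MX)=31/2, d(J,MX)=33/2, d(K,MX)=21/2
2. join I+J (d=4, Q=-48) ⇒ IJ; edges |I|=7/4, |J|=9/4
  updated: d(IJ,K)=6, d(IJ,MX)=14
3. join IJ+K (d=6, Q=-61/2) ⇒ IJK; edges |IJ|=19/4, |K|=5/4
  updated: d(IJK,MX)=37/4
4. join IJK+MX (d=37/4) ⇒ IJKMX; edges |IJK|=37/8, |MX|=37/8
final tree: (((I:7/4,J:9/4):19/4,K:5/4):37/8,(M:25/6,X:83/6):37/8)
total length: 149/4

(((I:7/4,J:9/4):19/4,K:5/4):37/8,(M:25/6,X:83/6):37/8)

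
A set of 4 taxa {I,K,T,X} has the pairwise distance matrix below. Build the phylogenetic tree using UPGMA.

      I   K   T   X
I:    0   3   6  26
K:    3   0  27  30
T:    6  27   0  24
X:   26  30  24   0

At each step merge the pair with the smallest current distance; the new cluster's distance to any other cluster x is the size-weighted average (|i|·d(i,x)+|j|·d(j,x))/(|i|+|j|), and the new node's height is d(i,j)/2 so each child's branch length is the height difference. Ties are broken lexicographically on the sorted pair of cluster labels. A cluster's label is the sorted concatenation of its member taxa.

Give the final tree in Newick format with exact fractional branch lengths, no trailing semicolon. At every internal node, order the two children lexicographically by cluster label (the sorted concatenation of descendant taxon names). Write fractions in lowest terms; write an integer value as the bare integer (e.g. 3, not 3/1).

(((I:3/2,K:3/2):27/4,T:33/4):61/12,X:40/3)

iteration 1: select I,K (d=3); attach at lengths (3/2, 3/2); label the merged cluster IK
  updated: d(IK,T)=33/2, d(IK,X)=28
iteration 2: select IK,T (d=33/2); attach at lengths (27/4, 33/4); label the merged cluster IKT
  updated: d(IKT,X)=80/3
iteration 3: select IKT,X (d=80/3); attach at lengths (61/12, 40/3); label the merged cluster IKTX
final tree: (((I:3/2,K:3/2):27/4,T:33/4):61/12,X:40/3)
total length: 437/12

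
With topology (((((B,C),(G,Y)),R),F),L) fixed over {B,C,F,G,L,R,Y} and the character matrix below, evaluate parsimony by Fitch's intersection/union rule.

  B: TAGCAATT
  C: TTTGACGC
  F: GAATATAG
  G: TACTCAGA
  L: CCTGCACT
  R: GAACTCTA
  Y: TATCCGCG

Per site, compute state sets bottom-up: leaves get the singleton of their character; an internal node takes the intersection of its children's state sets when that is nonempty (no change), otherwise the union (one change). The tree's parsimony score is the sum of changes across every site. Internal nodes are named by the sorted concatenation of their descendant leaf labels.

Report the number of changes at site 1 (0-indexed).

2

BC@0: {T} ∩ {T} = {T} (intersection, +0)
GY@0: {T} ∩ {T} = {T} (intersection, +0)
BCGY@0: {T} ∩ {T} = {T} (intersection, +0)
BCGRY@0: {T} ∪ {G} = {G,T} (union, +1)
BCFGRY@0: {G,T} ∩ {G} = {G} (intersection, +0)
BCFGLRY@0: {G} ∪ {C} = {C,G} (union, +1)
BC@1: {A} ∪ {T} = {A,T} (union, +1)
GY@1: {A} ∩ {A} = {A} (intersection, +0)
BCGY@1: {A,T} ∩ {A} = {A} (intersection, +0)
BCGRY@1: {A} ∩ {A} = {A} (intersection, +0)
BCFGRY@1: {A} ∩ {A} = {A} (intersection, +0)
BCFGLRY@1: {A} ∪ {C} = {A,C} (union, +1)
BC@2: {G} ∪ {T} = {G,T} (union, +1)
GY@2: {C} ∪ {T} = {C,T} (union, +1)
BCGY@2: {G,T} ∩ {C,T} = {T} (intersection, +0)
BCGRY@2: {T} ∪ {A} = {A,T} (union, +1)
BCFGRY@2: {A,T} ∩ {A} = {A} (intersection, +0)
BCFGLRY@2: {A} ∪ {T} = {A,T} (union, +1)
BC@3: {C} ∪ {G} = {C,G} (union, +1)
GY@3: {T} ∪ {C} = {C,T} (union, +1)
BCGY@3: {C,G} ∩ {C,T} = {C} (intersection, +0)
BCGRY@3: {C} ∩ {C} = {C} (intersection, +0)
BCFGRY@3: {C} ∪ {T} = {C,T} (union, +1)
BCFGLRY@3: {C,T} ∪ {G} = {C,G,T} (union, +1)
BC@4: {A} ∩ {A} = {A} (intersection, +0)
GY@4: {C} ∩ {C} = {C} (intersection, +0)
BCGY@4: {A} ∪ {C} = {A,C} (union, +1)
BCGRY@4: {A,C} ∪ {T} = {A,C,T} (union, +1)
BCFGRY@4: {A,C,T} ∩ {A} = {A} (intersection, +0)
BCFGLRY@4: {A} ∪ {C} = {A,C} (union, +1)
BC@5: {A} ∪ {C} = {A,C} (union, +1)
GY@5: {A} ∪ {G} = {A,G} (union, +1)
BCGY@5: {A,C} ∩ {A,G} = {A} (intersection, +0)
BCGRY@5: {A} ∪ {C} = {A,C} (union, +1)
BCFGRY@5: {A,C} ∪ {T} = {A,C,T} (union, +1)
BCFGLRY@5: {A,C,T} ∩ {A} = {A} (intersection, +0)
BC@6: {T} ∪ {G} = {G,T} (union, +1)
GY@6: {G} ∪ {C} = {C,G} (union, +1)
BCGY@6: {G,T} ∩ {C,G} = {G} (intersection, +0)
BCGRY@6: {G} ∪ {T} = {G,T} (union, +1)
BCFGRY@6: {G,T} ∪ {A} = {A,G,T} (union, +1)
BCFGLRY@6: {A,G,T} ∪ {C} = {A,C,G,T} (union, +1)
BC@7: {T} ∪ {C} = {C,T} (union, +1)
GY@7: {A} ∪ {G} = {A,G} (union, +1)
BCGY@7: {C,T} ∪ {A,G} = {A,C,G,T} (union, +1)
BCGRY@7: {A,C,G,T} ∩ {A} = {A} (intersection, +0)
BCFGRY@7: {A} ∪ {G} = {A,G} (union, +1)
BCFGLRY@7: {A,G} ∪ {T} = {A,G,T} (union, +1)
per-site changes: [2, 2, 4, 4, 3, 4, 5, 5]; total = 29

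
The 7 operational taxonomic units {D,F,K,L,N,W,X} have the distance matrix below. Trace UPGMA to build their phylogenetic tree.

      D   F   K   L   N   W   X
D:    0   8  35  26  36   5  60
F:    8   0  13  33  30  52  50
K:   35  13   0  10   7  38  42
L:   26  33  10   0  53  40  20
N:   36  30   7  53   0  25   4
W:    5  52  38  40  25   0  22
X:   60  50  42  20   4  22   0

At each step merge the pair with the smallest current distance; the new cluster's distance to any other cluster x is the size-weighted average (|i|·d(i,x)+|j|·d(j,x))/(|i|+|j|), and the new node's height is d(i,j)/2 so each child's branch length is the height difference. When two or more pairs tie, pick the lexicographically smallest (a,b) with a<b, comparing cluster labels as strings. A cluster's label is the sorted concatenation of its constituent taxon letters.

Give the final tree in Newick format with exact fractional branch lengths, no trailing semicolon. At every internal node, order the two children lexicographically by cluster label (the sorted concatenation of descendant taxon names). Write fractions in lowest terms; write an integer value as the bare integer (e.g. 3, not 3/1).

1. join N+X (d=4) ⇒ NX; edges |N|=2, |X|=2
  updated: d(D,NX)=48, d(F,NX)=40, d(K,NX)=49/2, d(L,NX)=73/2, d(NX,W)=47/2
2. join D+W (d=5) ⇒ DW; edges |D|=5/2, |W|=5/2
  updated: d(DW,F)=30, d(DW,K)=73/2, d(DW,L)=33, d(DW,NX)=143/4
3. join K+L (d=10) ⇒ KL; edges |K|=5, |L|=5
  updated: d(DW,KL)=139/4, d(F,KL)=23, d(KL,NX)=61/2
4. join F+KL (d=23) ⇒ FKL; edges |F|=23/2, |KL|=13/2
  updated: d(DW,FKL)=199/6, d(FKL,NX)=101/3
5. join DW+FKL (d=199/6) ⇒ DFKLW; edges |DW|=169/12, |FKL|=61/12
  updated: d(DFKLW,NX)=69/2
6. join DFKLW+NX (d=69/2) ⇒ DFKLNWX; edges |DFKLW|=2/3, |NX|=61/4
final tree: (((D:5/2,W:5/2):169/12,(F:23/2,(K:5,L:5):13/2):61/12):2/3,(N:2,X:2):61/4)
total length: 865/12

(((D:5/2,W:5/2):169/12,(F:23/2,(K:5,L:5):13/2):61/12):2/3,(N:2,X:2):61/4)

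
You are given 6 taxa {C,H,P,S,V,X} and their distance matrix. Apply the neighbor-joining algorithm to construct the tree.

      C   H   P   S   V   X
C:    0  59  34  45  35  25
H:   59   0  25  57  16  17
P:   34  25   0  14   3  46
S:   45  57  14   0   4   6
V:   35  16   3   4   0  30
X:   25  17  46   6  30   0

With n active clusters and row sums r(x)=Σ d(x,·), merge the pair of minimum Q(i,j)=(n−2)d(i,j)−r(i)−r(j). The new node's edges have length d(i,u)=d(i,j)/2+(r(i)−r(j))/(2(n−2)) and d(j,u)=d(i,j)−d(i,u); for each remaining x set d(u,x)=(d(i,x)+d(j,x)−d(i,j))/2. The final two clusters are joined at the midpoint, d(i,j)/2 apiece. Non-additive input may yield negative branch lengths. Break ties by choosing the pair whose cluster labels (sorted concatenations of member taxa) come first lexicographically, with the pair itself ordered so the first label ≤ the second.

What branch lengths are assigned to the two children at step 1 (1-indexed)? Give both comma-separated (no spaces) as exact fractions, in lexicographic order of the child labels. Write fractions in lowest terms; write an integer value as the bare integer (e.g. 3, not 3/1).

step 1: merge (H,X) at d=17, Q=-230; branch lengths H→59/4, X→9/4; new cluster HX
  updated: d(C,HX)=67/2, d(HX,P)=27, d(HX,S)=23, d(HX,V)=29/2
step 2: merge (C,HX) at d=67/2, Q=-145; branch lengths C→25, HX→17/2; new cluster CHX
  updated: d(CHX,P)=55/4, d(CHX,S)=69/4, d(CHX,V)=8
step 3: merge (CHX,P) at d=55/4, Q=-169/4; branch lengths CHX→143/16, P→77/16; new cluster CHPX
  updated: d(CHPX,S)=35/4, d(CHPX,V)=-11/8
step 4: merge (CHPX,S) at d=35/4, Q=-91/8; branch lengths CHPX→27/16, S→113/16; new cluster CHPSX
  updated: d(CHPSX,V)=-49/16
step 5: merge (CHPSX,V) at d=-49/16; branch lengths CHPSX→-49/32, V→-49/32; new cluster CHPSVX
final tree: ((((C:25,(H:59/4,X:9/4):17/2):143/16,P:77/16):27/16,S:113/16):-49/32,V:-49/32)
total length: 1119/16

59/4,9/4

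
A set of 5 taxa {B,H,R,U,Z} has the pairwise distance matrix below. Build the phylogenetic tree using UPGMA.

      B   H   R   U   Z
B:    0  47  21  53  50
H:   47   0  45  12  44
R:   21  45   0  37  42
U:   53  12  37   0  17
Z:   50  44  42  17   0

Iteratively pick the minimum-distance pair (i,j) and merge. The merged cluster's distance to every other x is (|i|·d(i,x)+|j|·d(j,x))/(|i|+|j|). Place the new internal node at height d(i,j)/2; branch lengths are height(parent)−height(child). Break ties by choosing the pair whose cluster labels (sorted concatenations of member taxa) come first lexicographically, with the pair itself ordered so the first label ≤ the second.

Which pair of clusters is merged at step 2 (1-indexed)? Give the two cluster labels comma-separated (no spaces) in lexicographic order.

B,R

step 1: merge (H,U) at d=12; branch lengths H→6, U→6; new cluster HU
  updated: d(B,HU)=50, d(HU,R)=41, d(HU,Z)=61/2
step 2: merge (B,R) at d=21; branch lengths B→21/2, R→21/2; new cluster BR
  updated: d(BR,HU)=91/2, d(BR,Z)=46
step 3: merge (HU,Z) at d=61/2; branch lengths HU→37/4, Z→61/4; new cluster HUZ
  updated: d(BR,HUZ)=137/3
step 4: merge (BR,HUZ) at d=137/3; branch lengths BR→37/3, HUZ→91/12; new cluster BHRUZ
final tree: ((B:21/2,R:21/2):37/3,((H:6,U:6):37/4,Z:61/4):91/12)
total length: 929/12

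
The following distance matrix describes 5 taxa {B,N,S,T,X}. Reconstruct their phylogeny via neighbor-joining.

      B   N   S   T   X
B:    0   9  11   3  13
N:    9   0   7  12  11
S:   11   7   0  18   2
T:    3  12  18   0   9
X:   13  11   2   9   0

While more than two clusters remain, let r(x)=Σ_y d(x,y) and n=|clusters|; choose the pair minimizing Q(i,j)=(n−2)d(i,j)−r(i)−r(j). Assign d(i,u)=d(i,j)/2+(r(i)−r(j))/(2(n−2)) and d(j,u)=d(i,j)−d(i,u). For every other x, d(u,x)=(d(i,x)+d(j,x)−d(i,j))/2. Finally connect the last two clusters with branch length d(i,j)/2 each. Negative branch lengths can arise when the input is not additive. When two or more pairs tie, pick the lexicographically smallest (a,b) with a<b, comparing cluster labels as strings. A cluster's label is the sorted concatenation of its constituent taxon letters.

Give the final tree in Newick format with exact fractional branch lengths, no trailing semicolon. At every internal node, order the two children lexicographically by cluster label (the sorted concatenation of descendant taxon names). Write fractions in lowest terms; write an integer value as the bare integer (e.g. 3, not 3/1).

((((B:1/2,T:5/2):45/8,N:27/8):37/8,S:7/8):9/16,X:9/16)

1. join B+T (d=3, Q=-69) ⇒ BT; edges |B|=1/2, |T|=5/2
  updated: d(BT,N)=9, d(BT,S)=13, d(BT,X)=19/2
2. join BT+N (d=9, Q=-81/2) ⇒ BNT; edges |BT|=45/8, |N|=27/8
  updated: d(BNT,S)=11/2, d(BNT,X)=23/4
3. join BNT+S (d=11/2, Q=-53/4) ⇒ BNST; edges |BNT|=37/8, |S|=7/8
  updated: d(BNST,X)=9/8
4. join BNST+X (d=9/8) ⇒ BNSTX; edges |BNST|=9/16, |X|=9/16
final tree: ((((B:1/2,T:5/2):45/8,N:27/8):37/8,S:7/8):9/16,X:9/16)
total length: 149/8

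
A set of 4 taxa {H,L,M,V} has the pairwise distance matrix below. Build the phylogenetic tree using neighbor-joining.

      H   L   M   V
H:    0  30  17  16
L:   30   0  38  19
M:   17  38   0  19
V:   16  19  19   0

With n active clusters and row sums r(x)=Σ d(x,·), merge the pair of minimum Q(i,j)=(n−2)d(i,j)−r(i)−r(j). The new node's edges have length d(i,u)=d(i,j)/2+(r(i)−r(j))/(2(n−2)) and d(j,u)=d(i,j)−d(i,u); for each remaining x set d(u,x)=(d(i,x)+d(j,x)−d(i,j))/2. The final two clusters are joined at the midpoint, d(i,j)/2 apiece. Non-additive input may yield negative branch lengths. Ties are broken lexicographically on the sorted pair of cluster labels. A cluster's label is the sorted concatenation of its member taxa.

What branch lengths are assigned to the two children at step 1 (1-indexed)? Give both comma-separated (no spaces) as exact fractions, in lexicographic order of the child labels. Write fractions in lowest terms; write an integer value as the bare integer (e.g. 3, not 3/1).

23/4,45/4

1. join H+M (d=17, Q=-103) ⇒ HM; edges |H|=23/4, |M|=45/4
  updated: d(HM,L)=51/2, d(HM,V)=9
2. join HM+L (d=51/2, Q=-107/2) ⇒ HLM; edges |HM|=31/4, |L|=71/4
  updated: d(HLM,V)=5/4
3. join HLM+V (d=5/4) ⇒ HLMV; edges |HLM|=5/8, |V|=5/8
final tree: (((H:23/4,M:45/4):31/4,L:71/4):5/8,V:5/8)
total length: 175/4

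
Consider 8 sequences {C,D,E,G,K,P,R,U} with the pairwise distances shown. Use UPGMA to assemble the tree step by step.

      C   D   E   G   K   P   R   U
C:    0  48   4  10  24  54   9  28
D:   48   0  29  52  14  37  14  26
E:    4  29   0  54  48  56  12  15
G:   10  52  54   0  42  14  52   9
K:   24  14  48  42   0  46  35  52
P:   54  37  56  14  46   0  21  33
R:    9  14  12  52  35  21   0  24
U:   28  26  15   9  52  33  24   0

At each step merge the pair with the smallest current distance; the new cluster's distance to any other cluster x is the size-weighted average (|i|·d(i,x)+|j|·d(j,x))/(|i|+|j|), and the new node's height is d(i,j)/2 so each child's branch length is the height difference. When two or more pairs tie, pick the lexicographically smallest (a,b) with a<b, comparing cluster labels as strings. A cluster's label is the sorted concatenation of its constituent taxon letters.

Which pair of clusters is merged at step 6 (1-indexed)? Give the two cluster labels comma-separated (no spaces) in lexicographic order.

CER,DK

1. join C+E (d=4) ⇒ CE; edges |C|=2, |E|=2
  updated: d(CE,D)=77/2, d(CE,G)=32, d(CE,K)=36, d(CE,P)=55, d(CE,R)=21/2, d(CE,U)=43/2
2. join G+U (d=9) ⇒ GU; edges |G|=9/2, |U|=9/2
  updated: d(CE,GU)=107/4, d(D,GU)=39, d(GU,K)=47, d(GU,P)=47/2, d(GU,R)=38
3. join CE+R (d=21/2) ⇒ CER; edges |CE|=13/4, |R|=21/4
  updated: d(CER,D)=91/3, d(CER,GU)=61/2, d(CER,K)=107/3, d(CER,P)=131/3
4. join D+K (d=14) ⇒ DK; edges |D|=7, |K|=7
  updated: d(CER,DK)=33, d(DK,GU)=43, d(DK,P)=83/2
5. join GU+P (d=47/2) ⇒ GPU; edges |GU|=29/4, |P|=47/4
  updated: d(CER,GPU)=314/9, d(DK,GPU)=85/2
6. join CER+DK (d=33) ⇒ CDEKR; edges |CER|=45/4, |DK|=19/2
  updated: d(CDEKR,GPU)=569/15
7. join CDEKR+GPU (d=569/15) ⇒ CDEGKPRU; edges |CDEKR|=37/15, |GPU|=433/60
final tree: ((((C:2,E:2):13/4,R:21/4):45/4,(D:7,K:7):19/2):37/15,((G:9/2,U:9/2):29/4,P:47/4):433/60)
total length: 1274/15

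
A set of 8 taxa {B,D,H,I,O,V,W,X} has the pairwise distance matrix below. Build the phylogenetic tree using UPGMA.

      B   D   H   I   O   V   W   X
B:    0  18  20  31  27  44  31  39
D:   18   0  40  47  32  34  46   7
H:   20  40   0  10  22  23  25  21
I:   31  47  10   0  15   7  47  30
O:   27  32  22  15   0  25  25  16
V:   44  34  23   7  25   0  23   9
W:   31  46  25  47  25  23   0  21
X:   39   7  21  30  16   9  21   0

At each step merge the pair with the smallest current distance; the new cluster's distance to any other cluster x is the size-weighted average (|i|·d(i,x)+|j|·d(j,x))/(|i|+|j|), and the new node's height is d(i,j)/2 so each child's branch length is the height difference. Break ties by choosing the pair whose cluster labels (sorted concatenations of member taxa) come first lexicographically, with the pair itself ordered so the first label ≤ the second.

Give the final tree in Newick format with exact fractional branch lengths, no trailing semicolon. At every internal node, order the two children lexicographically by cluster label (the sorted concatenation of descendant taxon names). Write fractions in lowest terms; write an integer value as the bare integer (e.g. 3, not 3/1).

(((B:57/4,(D:7/2,X:7/2):43/4):3/8,((H:33/4,(I:7/2,V:7/2):19/4):25/12,O:31/3):103/24):53/56,W:109/7)

step 1: merge (D,X) at d=7; branch lengths D→7/2, X→7/2; new cluster DX
  updated: d(B,DX)=57/2, d(DX,H)=61/2, d(DX,I)=77/2, d(DX,O)=24, d(DX,V)=43/2, d(DX,W)=67/2
step 2: merge (I,V) at d=7; branch lengths I→7/2, V→7/2; new cluster IV
  updated: d(B,IV)=75/2, d(DX,IV)=30, d(H,IV)=33/2, d(IV,O)=20, d(IV,W)=35
step 3: merge (H,IV) at d=33/2; branch lengths H→33/4, IV→19/4; new cluster HIV
  updated: d(B,HIV)=95/3, d(DX,HIV)=181/6, d(HIV,O)=62/3, d(HIV,W)=95/3
step 4: merge (HIV,O) at d=62/3; branch lengths HIV→25/12, O→31/3; new cluster HIOV
  updated: d(B,HIOV)=61/2, d(DX,HIOV)=229/8, d(HIOV,W)=30
step 5: merge (B,DX) at d=57/2; branch lengths B→57/4, DX→43/4; new cluster BDX
  updated: d(BDX,HIOV)=117/4, d(BDX,W)=98/3
step 6: merge (BDX,HIOV) at d=117/4; branch lengths BDX→3/8, HIOV→103/24; new cluster BDHIOVX
  updated: d(BDHIOVX,W)=218/7
step 7: merge (BDHIOVX,W) at d=218/7; branch lengths BDHIOVX→53/56, W→109/7; new cluster BDHIOVWX
final tree: (((B:57/4,(D:7/2,X:7/2):43/4):3/8,((H:33/4,(I:7/2,V:7/2):19/4):25/12,O:31/3):103/24):53/56,W:109/7)
total length: 14381/168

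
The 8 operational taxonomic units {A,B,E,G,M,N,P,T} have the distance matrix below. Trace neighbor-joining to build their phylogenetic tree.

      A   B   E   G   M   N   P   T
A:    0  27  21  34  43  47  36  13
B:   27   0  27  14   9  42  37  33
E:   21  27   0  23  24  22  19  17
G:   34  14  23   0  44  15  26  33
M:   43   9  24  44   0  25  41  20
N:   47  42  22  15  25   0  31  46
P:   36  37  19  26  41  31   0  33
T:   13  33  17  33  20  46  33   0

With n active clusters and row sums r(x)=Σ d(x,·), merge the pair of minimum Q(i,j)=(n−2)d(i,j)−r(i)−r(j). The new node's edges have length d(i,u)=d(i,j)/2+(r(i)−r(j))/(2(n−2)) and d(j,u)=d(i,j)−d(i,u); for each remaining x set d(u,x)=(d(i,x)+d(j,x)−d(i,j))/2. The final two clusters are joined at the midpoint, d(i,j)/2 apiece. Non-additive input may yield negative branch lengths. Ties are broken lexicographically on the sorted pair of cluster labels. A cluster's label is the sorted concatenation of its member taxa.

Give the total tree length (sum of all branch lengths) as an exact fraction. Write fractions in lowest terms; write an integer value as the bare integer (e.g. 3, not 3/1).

iteration 1: select B,M (d=9, Q=-341); attach at lengths (37/12, 71/12); label the merged cluster BM
  updated: d(A,BM)=61/2, d(BM,E)=21, d(BM,G)=49/2, d(BM,N)=29, d(BM,P)=69/2, d(BM,T)=22
iteration 2: select A,T (d=13, Q=-561/2); attach at lengths (33/4, 19/4); label the merged cluster AT
  updated: d(AT,BM)=79/4, d(AT,E)=25/2, d(AT,G)=27, d(AT,N)=40, d(AT,P)=28
iteration 3: select G,N (d=15, Q=-385/2); attach at lengths (77/16, 163/16); label the merged cluster GN
  updated: d(AT,GN)=26, d(BM,GN)=77/4, d(E,GN)=15, d(GN,P)=21
iteration 4: select AT,BM (d=79/4, Q=-243/2); attach at lengths (17/2, 45/4); label the merged cluster ABMT
  updated: d(ABMT,E)=55/8, d(ABMT,GN)=51/4, d(ABMT,P)=171/8
iteration 5: select ABMT,E (d=55/8, Q=-545/8); attach at lengths (111/32, 109/32); label the merged cluster ABEMT
  updated: d(ABEMT,GN)=167/16, d(ABEMT,P)=67/4
iteration 6: select ABEMT,GN (d=167/16, Q=-771/16); attach at lengths (99/32, 235/32); label the merged cluster ABEGMNT
  updated: d(ABEGMNT,P)=437/32
iteration 7: select ABEGMNT,P (d=437/32); attach at lengths (437/64, 437/64); label the merged cluster ABEGMNPT
final tree: (((((A:33/4,T:19/4):17/2,(B:37/12,M:71/12):45/4):111/32,E:109/32):99/32,(G:77/16,N:163/16):235/32):437/64,P:437/64)
total length: 2807/32

2807/32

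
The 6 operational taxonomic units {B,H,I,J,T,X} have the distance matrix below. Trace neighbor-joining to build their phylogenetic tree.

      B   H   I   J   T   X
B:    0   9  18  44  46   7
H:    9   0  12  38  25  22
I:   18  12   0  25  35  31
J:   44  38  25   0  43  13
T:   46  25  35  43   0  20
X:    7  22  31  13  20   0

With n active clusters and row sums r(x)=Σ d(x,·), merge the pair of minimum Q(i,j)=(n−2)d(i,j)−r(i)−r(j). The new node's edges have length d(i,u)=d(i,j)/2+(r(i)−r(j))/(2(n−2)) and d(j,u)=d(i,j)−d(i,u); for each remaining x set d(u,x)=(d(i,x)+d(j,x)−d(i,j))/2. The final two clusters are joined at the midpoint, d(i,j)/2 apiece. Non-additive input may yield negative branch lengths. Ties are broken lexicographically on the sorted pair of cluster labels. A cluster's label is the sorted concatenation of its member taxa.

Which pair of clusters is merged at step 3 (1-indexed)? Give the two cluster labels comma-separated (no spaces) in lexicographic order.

step 1: merge (J,X) at d=13, Q=-204; branch lengths J→61/4, X→-9/4; new cluster JX
  updated: d(B,JX)=19, d(H,JX)=47/2, d(I,JX)=43/2, d(JX,T)=25
step 2: merge (JX,T) at d=25, Q=-145; branch lengths JX→11/2, T→39/2; new cluster JTX
  updated: d(B,JTX)=20, d(H,JTX)=47/4, d(I,JTX)=63/4
step 3: merge (B,H) at d=9, Q=-247/4; branch lengths B→129/16, H→15/16; new cluster BH
  updated: d(BH,I)=21/2, d(BH,JTX)=91/8
step 4: merge (BH,I) at d=21/2, Q=-301/8; branch lengths BH→49/16, I→119/16; new cluster BHI
  updated: d(BHI,JTX)=133/16
step 5: merge (BHI,JTX) at d=133/16; branch lengths BHI→133/32, JTX→133/32; new cluster BHIJTX
final tree: (((B:129/16,H:15/16):49/16,I:119/16):133/32,((J:61/4,X:-9/4):11/2,T:39/2):133/32)
total length: 1053/16

B,H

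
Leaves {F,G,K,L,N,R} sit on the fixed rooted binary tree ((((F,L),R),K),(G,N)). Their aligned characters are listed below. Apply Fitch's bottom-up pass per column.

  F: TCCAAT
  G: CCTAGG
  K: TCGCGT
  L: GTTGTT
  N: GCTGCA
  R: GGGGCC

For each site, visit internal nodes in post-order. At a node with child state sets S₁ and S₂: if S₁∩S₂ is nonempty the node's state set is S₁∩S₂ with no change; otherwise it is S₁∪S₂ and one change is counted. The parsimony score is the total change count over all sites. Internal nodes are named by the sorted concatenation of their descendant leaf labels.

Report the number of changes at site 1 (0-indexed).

site 0, node FL: F={T} ∪ L={G} → {G,T} (+1)
site 0, node FLR: FL={G,T} ∩ R={G} → {G} (+0)
site 0, node FKLR: FLR={G} ∪ K={T} → {G,T} (+1)
site 0, node GN: G={C} ∪ N={G} → {C,G} (+1)
site 0, node FGKLNR: FKLR={G,T} ∩ GN={C,G} → {G} (+0)
site 1, node FL: F={C} ∪ L={T} → {C,T} (+1)
site 1, node FLR: FL={C,T} ∪ R={G} → {C,G,T} (+1)
site 1, node FKLR: FLR={C,G,T} ∩ K={C} → {C} (+0)
site 1, node GN: G={C} ∩ N={C} → {C} (+0)
site 1, node FGKLNR: FKLR={C} ∩ GN={C} → {C} (+0)
site 2, node FL: F={C} ∪ L={T} → {C,T} (+1)
site 2, node FLR: FL={C,T} ∪ R={G} → {C,G,T} (+1)
site 2, node FKLR: FLR={C,G,T} ∩ K={G} → {G} (+0)
site 2, node GN: G={T} ∩ N={T} → {T} (+0)
site 2, node FGKLNR: FKLR={G} ∪ GN={T} → {G,T} (+1)
site 3, node FL: F={A} ∪ L={G} → {A,G} (+1)
site 3, node FLR: FL={A,G} ∩ R={G} → {G} (+0)
site 3, node FKLR: FLR={G} ∪ K={C} → {C,G} (+1)
site 3, node GN: G={A} ∪ N={G} → {A,G} (+1)
site 3, node FGKLNR: FKLR={C,G} ∩ GN={A,G} → {G} (+0)
site 4, node FL: F={A} ∪ L={T} → {A,T} (+1)
site 4, node FLR: FL={A,T} ∪ R={C} → {A,C,T} (+1)
site 4, node FKLR: FLR={A,C,T} ∪ K={G} → {A,C,G,T} (+1)
site 4, node GN: G={G} ∪ N={C} → {C,G} (+1)
site 4, node FGKLNR: FKLR={A,C,G,T} ∩ GN={C,G} → {C,G} (+0)
site 5, node FL: F={T} ∩ L={T} → {T} (+0)
site 5, node FLR: FL={T} ∪ R={C} → {C,T} (+1)
site 5, node FKLR: FLR={C,T} ∩ K={T} → {T} (+0)
site 5, node GN: G={G} ∪ N={A} → {A,G} (+1)
site 5, node FGKLNR: FKLR={T} ∪ GN={A,G} → {A,G,T} (+1)
per-site changes: [3, 2, 3, 3, 4, 3]; total = 18

2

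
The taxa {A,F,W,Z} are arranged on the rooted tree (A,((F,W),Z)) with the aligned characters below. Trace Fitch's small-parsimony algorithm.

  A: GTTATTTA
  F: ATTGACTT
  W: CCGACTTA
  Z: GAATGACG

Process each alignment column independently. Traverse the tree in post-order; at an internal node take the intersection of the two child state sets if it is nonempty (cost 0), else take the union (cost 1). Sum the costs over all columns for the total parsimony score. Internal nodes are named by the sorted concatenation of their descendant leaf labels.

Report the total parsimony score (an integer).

16

site 0, node FW: F={A} ∪ W={C} → {A,C} (+1)
site 0, node FWZ: FW={A,C} ∪ Z={G} → {A,C,G} (+1)
site 0, node AFWZ: A={G} ∩ FWZ={A,C,G} → {G} (+0)
site 1, node FW: F={T} ∪ W={C} → {C,T} (+1)
site 1, node FWZ: FW={C,T} ∪ Z={A} → {A,C,T} (+1)
site 1, node AFWZ: A={T} ∩ FWZ={A,C,T} → {T} (+0)
site 2, node FW: F={T} ∪ W={G} → {G,T} (+1)
site 2, node FWZ: FW={G,T} ∪ Z={A} → {A,G,T} (+1)
site 2, node AFWZ: A={T} ∩ FWZ={A,G,T} → {T} (+0)
site 3, node FW: F={G} ∪ W={A} → {A,G} (+1)
site 3, node FWZ: FW={A,G} ∪ Z={T} → {A,G,T} (+1)
site 3, node AFWZ: A={A} ∩ FWZ={A,G,T} → {A} (+0)
site 4, node FW: F={A} ∪ W={C} → {A,C} (+1)
site 4, node FWZ: FW={A,C} ∪ Z={G} → {A,C,G} (+1)
site 4, node AFWZ: A={T} ∪ FWZ={A,C,G} → {A,C,G,T} (+1)
site 5, node FW: F={C} ∪ W={T} → {C,T} (+1)
site 5, node FWZ: FW={C,T} ∪ Z={A} → {A,C,T} (+1)
site 5, node AFWZ: A={T} ∩ FWZ={A,C,T} → {T} (+0)
site 6, node FW: F={T} ∩ W={T} → {T} (+0)
site 6, node FWZ: FW={T} ∪ Z={C} → {C,T} (+1)
site 6, node AFWZ: A={T} ∩ FWZ={C,T} → {T} (+0)
site 7, node FW: F={T} ∪ W={A} → {A,T} (+1)
site 7, node FWZ: FW={A,T} ∪ Z={G} → {A,G,T} (+1)
site 7, node AFWZ: A={A} ∩ FWZ={A,G,T} → {A} (+0)
per-site changes: [2, 2, 2, 2, 3, 2, 1, 2]; total = 16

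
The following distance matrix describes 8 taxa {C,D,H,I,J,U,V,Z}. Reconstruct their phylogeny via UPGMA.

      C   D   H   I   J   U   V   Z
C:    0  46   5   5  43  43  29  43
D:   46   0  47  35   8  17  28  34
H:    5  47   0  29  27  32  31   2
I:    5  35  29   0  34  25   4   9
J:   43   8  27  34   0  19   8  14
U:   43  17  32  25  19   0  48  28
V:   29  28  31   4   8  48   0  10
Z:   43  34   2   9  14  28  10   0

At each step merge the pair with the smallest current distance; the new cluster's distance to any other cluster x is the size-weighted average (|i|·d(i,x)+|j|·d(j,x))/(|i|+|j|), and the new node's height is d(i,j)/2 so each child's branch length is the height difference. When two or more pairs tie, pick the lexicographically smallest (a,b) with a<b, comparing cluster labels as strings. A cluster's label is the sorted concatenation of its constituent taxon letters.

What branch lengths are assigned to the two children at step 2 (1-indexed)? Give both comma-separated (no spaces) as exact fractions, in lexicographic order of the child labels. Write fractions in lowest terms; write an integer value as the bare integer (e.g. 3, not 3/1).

2,2

1. join H+Z (d=2) ⇒ HZ; edges |H|=1, |Z|=1
  updated: d(C,HZ)=24, d(D,HZ)=81/2, d(HZ,I)=19, d(HZ,J)=41/2, d(HZ,U)=30, d(HZ,V)=41/2
2. join I+V (d=4) ⇒ IV; edges |I|=2, |V|=2
  updated: d(C,IV)=17, d(D,IV)=63/2, d(HZ,IV)=79/4, d(IV,J)=21, d(IV,U)=73/2
3. join D+J (d=8) ⇒ DJ; edges |D|=4, |J|=4
  updated: d(C,DJ)=89/2, d(DJ,HZ)=61/2, d(DJ,IV)=105/4, d(DJ,U)=18
4. join C+IV (d=17) ⇒ CIV; edges |C|=17/2, |IV|=13/2
  updated: d(CIV,DJ)=97/3, d(CIV,HZ)=127/6, d(CIV,U)=116/3
5. join DJ+U (d=18) ⇒ DJU; edges |DJ|=5, |U|=9
  updated: d(CIV,DJU)=310/9, d(DJU,HZ)=91/3
6. join CIV+HZ (d=127/6) ⇒ CHIVZ; edges |CIV|=25/12, |HZ|=115/12
  updated: d(CHIVZ,DJU)=164/5
7. join CHIVZ+DJU (d=164/5) ⇒ CDHIJUVZ; edges |CHIVZ|=349/60, |DJU|=37/5
final tree: (((C:17/2,(I:2,V:2):13/2):25/12,(H:1,Z:1):115/12):349/60,((D:4,J:4):5,U:9):37/5)
total length: 4073/60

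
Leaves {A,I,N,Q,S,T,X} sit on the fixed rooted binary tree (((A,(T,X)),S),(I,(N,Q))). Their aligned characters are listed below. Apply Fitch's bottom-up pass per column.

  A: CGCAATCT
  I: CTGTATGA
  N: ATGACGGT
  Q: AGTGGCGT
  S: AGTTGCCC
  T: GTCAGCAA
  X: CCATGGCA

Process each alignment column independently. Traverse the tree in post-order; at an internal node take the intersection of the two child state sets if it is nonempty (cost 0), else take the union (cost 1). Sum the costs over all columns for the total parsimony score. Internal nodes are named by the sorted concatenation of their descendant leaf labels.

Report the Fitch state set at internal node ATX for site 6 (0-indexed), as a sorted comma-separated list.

site 0, node TX: T={G} ∪ X={C} → {C,G} (+1)
site 0, node ATX: A={C} ∩ TX={C,G} → {C} (+0)
site 0, node ASTX: ATX={C} ∪ S={A} → {A,C} (+1)
site 0, node NQ: N={A} ∩ Q={A} → {A} (+0)
site 0, node INQ: I={C} ∪ NQ={A} → {A,C} (+1)
site 0, node AINQSTX: ASTX={A,C} ∩ INQ={A,C} → {A,C} (+0)
site 1, node TX: T={T} ∪ X={C} → {C,T} (+1)
site 1, node ATX: A={G} ∪ TX={C,T} → {C,G,T} (+1)
site 1, node ASTX: ATX={C,G,T} ∩ S={G} → {G} (+0)
site 1, node NQ: N={T} ∪ Q={G} → {G,T} (+1)
site 1, node INQ: I={T} ∩ NQ={G,T} → {T} (+0)
site 1, node AINQSTX: ASTX={G} ∪ INQ={T} → {G,T} (+1)
site 2, node TX: T={C} ∪ X={A} → {A,C} (+1)
site 2, node ATX: A={C} ∩ TX={A,C} → {C} (+0)
site 2, node ASTX: ATX={C} ∪ S={T} → {C,T} (+1)
site 2, node NQ: N={G} ∪ Q={T} → {G,T} (+1)
site 2, node INQ: I={G} ∩ NQ={G,T} → {G} (+0)
site 2, node AINQSTX: ASTX={C,T} ∪ INQ={G} → {C,G,T} (+1)
site 3, node TX: T={A} ∪ X={T} → {A,T} (+1)
site 3, node ATX: A={A} ∩ TX={A,T} → {A} (+0)
site 3, node ASTX: ATX={A} ∪ S={T} → {A,T} (+1)
site 3, node NQ: N={A} ∪ Q={G} → {A,G} (+1)
site 3, node INQ: I={T} ∪ NQ={A,G} → {A,G,T} (+1)
site 3, node AINQSTX: ASTX={A,T} ∩ INQ={A,G,T} → {A,T} (+0)
site 4, node TX: T={G} ∩ X={G} → {G} (+0)
site 4, node ATX: A={A} ∪ TX={G} → {A,G} (+1)
site 4, node ASTX: ATX={A,G} ∩ S={G} → {G} (+0)
site 4, node NQ: N={C} ∪ Q={G} → {C,G} (+1)
site 4, node INQ: I={A} ∪ NQ={C,G} → {A,C,G} (+1)
site 4, node AINQSTX: ASTX={G} ∩ INQ={A,C,G} → {G} (+0)
site 5, node TX: T={C} ∪ X={G} → {C,G} (+1)
site 5, node ATX: A={T} ∪ TX={C,G} → {C,G,T} (+1)
site 5, node ASTX: ATX={C,G,T} ∩ S={C} → {C} (+0)
site 5, node NQ: N={G} ∪ Q={C} → {C,G} (+1)
site 5, node INQ: I={T} ∪ NQ={C,G} → {C,G,T} (+1)
site 5, node AINQSTX: ASTX={C} ∩ INQ={C,G,T} → {C} (+0)
site 6, node TX: T={A} ∪ X={C} → {A,C} (+1)
site 6, node ATX: A={C} ∩ TX={A,C} → {C} (+0)
site 6, node ASTX: ATX={C} ∩ S={C} → {C} (+0)
site 6, node NQ: N={G} ∩ Q={G} → {G} (+0)
site 6, node INQ: I={G} ∩ NQ={G} → {G} (+0)
site 6, node AINQSTX: ASTX={C} ∪ INQ={G} → {C,G} (+1)
site 7, node TX: T={A} ∩ X={A} → {A} (+0)
site 7, node ATX: A={T} ∪ TX={A} → {A,T} (+1)
site 7, node ASTX: ATX={A,T} ∪ S={C} → {A,C,T} (+1)
site 7, node NQ: N={T} ∩ Q={T} → {T} (+0)
site 7, node INQ: I={A} ∪ NQ={T} → {A,T} (+1)
site 7, node AINQSTX: ASTX={A,C,T} ∩ INQ={A,T} → {A,T} (+0)
per-site changes: [3, 4, 4, 4, 3, 4, 2, 3]; total = 27

C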